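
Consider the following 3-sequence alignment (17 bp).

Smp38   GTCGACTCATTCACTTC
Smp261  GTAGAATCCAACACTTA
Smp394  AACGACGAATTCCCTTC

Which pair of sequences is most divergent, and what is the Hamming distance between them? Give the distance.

11

Pairwise Hamming distances:
  Smp38 vs Smp261: 6
  Smp38 vs Smp394: 5
  Smp261 vs Smp394: 11
The largest is 11, between Smp261 and Smp394.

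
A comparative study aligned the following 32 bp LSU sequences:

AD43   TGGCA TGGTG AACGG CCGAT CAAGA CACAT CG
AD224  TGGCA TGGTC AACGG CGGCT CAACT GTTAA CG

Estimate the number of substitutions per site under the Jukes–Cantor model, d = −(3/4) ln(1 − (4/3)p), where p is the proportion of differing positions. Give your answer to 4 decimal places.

0.3525

The sequences differ at positions 10 (G/C), 17 (C/G), 19 (A/C), 24 (G/C), 25 (A/T), 26 (C/G), 27 (A/T), 28 (C/T), 30 (T/A).
p = 9/32 = 0.281250.
d = −0.75 · ln(1 − (4/3)·0.281250) = −0.75 · ln(0.625000) = −0.75 · (-0.470004) = 0.3525.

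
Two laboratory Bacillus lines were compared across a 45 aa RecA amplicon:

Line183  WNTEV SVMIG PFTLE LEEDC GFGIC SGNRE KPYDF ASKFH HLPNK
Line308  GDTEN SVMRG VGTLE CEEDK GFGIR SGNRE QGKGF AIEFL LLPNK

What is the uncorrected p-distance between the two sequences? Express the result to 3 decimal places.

0.378

The sequences differ at positions 1 (W/G), 2 (N/D), 5 (V/N), 9 (I/R), 11 (P/V), 12 (F/G), 16 (L/C), 20 (C/K), 25 (C/R), 31 (K/Q), 32 (P/G), 33 (Y/K), 34 (D/G), 37 (S/I), 38 (K/E), 40 (H/L), 41 (H/L).
There are 17 differences over 45 sites, so p = 17/45 = 0.378.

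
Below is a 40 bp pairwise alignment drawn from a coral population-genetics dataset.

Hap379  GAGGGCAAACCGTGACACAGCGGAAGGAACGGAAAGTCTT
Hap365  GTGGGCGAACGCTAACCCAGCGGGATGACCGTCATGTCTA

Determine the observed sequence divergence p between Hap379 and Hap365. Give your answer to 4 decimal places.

Differing sites — 2:A/T; 7:A/G; 11:C/G; 12:G/C; 14:G/A; 17:A/C; 24:A/G; 26:G/T; 29:A/C; 32:G/T; 33:A/C; 35:A/T; 40:T/A.
There are 13 differences over 40 sites, so p = 13/40 = 0.3250.

0.3250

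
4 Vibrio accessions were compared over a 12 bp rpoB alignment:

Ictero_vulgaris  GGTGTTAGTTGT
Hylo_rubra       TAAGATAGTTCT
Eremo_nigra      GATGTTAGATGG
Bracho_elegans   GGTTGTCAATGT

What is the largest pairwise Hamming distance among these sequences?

Pairwise Hamming distances:
  Ictero_vulgaris vs Hylo_rubra: 5
  Ictero_vulgaris vs Eremo_nigra: 3
  Ictero_vulgaris vs Bracho_elegans: 5
  Hylo_rubra vs Eremo_nigra: 6
  Hylo_rubra vs Bracho_elegans: 9
  Eremo_nigra vs Bracho_elegans: 6
The largest is 9, between Hylo_rubra and Bracho_elegans.

9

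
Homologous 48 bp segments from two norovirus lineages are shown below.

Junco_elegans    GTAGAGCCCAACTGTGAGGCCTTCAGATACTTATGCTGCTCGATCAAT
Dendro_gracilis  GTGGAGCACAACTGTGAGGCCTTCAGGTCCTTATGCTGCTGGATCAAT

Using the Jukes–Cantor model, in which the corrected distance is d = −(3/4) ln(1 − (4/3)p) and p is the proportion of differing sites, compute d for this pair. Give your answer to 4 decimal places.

0.1121

Differing sites — 3:A/G; 8:C/A; 27:A/G; 29:A/C; 41:C/G.
p = 5/48 = 0.104167.
d = −0.75 · ln(1 − (4/3)·0.104167) = −0.75 · ln(0.861111) = −0.75 · (-0.149532) = 0.1121.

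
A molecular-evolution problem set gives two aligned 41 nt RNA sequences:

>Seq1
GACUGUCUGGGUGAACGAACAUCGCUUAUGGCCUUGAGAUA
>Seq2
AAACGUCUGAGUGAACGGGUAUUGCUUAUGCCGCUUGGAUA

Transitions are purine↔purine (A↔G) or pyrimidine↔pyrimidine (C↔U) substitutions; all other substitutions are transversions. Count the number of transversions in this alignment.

4

Differing sites — 1:G/A (Ti); 3:C/A (Tv); 4:U/C (Ti); 10:G/A (Ti); 18:A/G (Ti); 19:A/G (Ti); 20:C/U (Ti); 23:C/U (Ti); 31:G/C (Tv); 33:C/G (Tv); 34:U/C (Ti); 36:G/U (Tv); 37:A/G (Ti).
Of the 13 differences, 9 transitions and 4 transversions, so the answer is 4.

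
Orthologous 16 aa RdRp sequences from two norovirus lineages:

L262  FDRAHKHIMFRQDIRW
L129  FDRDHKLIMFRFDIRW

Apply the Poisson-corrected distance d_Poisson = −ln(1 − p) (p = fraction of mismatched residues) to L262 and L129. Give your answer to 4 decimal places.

0.2076

Mismatches occur at site 4 (A→D), site 7 (H→L), site 12 (Q→F).
p = 3/16 = 0.187500.
d = −ln(1 − 0.187500) = −ln(0.812500) = 0.2076.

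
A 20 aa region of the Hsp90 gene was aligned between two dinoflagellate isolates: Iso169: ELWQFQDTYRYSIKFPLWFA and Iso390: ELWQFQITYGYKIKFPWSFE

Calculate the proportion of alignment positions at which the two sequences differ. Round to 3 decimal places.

0.300

Differing sites — 7:D/I; 10:R/G; 12:S/K; 17:L/W; 18:W/S; 20:A/E.
There are 6 differences over 20 sites, so p = 6/20 = 0.300.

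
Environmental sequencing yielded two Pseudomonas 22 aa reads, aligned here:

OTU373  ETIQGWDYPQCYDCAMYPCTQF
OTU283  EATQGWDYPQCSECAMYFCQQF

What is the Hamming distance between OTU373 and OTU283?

Differing sites — 2:T/A; 3:I/T; 12:Y/S; 13:D/E; 18:P/F; 20:T/Q.
That gives 6 mismatches out of 22 aligned sites, so the Hamming distance is 6.

6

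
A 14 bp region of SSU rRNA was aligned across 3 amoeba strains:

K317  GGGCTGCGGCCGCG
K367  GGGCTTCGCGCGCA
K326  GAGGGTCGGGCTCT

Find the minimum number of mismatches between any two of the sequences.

4

Pairwise Hamming distances:
  K317 vs K367: 4
  K317 vs K326: 7
  K367 vs K326: 6
The smallest is 4, between K317 and K367.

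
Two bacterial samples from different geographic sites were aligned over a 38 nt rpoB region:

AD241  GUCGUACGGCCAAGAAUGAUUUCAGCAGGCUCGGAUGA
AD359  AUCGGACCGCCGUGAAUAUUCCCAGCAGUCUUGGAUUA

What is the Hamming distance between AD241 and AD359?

12

The sequences differ at positions 1 (G/A), 5 (U/G), 8 (G/C), 12 (A/G), 13 (A/U), 18 (G/A), 19 (A/U), 21 (U/C), 22 (U/C), 29 (G/U), 32 (C/U), 37 (G/U).
That gives 12 mismatches out of 38 aligned sites, so the Hamming distance is 12.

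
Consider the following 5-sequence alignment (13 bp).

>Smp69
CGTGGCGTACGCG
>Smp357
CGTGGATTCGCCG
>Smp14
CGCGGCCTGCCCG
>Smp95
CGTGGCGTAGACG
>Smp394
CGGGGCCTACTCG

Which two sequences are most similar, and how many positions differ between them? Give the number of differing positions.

2

Pairwise Hamming distances:
  Smp69 vs Smp357: 5
  Smp69 vs Smp14: 4
  Smp69 vs Smp95: 2
  Smp69 vs Smp394: 3
  Smp357 vs Smp14: 5
  Smp357 vs Smp95: 4
  Smp357 vs Smp394: 6
  Smp14 vs Smp95: 5
  Smp14 vs Smp394: 3
  Smp95 vs Smp394: 4
The smallest is 2, between Smp69 and Smp95.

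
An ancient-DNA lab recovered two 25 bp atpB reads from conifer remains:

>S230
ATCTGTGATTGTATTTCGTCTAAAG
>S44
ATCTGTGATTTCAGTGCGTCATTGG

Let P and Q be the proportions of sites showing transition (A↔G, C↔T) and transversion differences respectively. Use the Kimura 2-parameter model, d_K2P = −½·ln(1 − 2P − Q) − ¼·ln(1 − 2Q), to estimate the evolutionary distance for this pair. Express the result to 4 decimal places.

0.4189

The sequences differ at positions 11 (G/T, transversion), 12 (T/C, transition), 14 (T/G, transversion), 16 (T/G, transversion), 21 (T/A, transversion), 22 (A/T, transversion), 23 (A/T, transversion), 24 (A/G, transition).
Of the 8 differences, 2 transitions and 6 transversions over 25 sites: P = 2/25 = 0.080000, Q = 6/25 = 0.240000.
d = −0.5·ln(0.600000) − 0.25·ln(0.520000) = −0.5·(-0.510826) − 0.25·(-0.653926) = 0.4189.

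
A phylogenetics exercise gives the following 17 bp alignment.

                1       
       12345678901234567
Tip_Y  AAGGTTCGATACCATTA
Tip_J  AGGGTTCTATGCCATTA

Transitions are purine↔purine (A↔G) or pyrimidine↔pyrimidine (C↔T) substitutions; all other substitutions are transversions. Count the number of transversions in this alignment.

1

The sequences differ at positions 2 (A/G, transition), 8 (G/T, transversion), 11 (A/G, transition).
Of the 3 differences, 2 transitions and 1 transversion, so the answer is 1.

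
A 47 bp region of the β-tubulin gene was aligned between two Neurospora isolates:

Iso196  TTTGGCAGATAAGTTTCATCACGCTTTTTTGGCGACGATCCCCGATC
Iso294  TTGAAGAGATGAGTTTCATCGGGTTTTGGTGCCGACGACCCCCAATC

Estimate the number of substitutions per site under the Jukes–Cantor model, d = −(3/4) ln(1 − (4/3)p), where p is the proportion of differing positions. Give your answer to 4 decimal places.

Differing sites — 3:T/G; 4:G/A; 5:G/A; 6:C/G; 11:A/G; 21:A/G; 22:C/G; 24:C/T; 28:T/G; 29:T/G; 32:G/C; 39:T/C; 44:G/A.
p = 13/47 = 0.276596.
d = −0.75 · ln(1 − (4/3)·0.276596) = −0.75 · ln(0.631205) = −0.75 · (-0.460125) = 0.3451.

0.3451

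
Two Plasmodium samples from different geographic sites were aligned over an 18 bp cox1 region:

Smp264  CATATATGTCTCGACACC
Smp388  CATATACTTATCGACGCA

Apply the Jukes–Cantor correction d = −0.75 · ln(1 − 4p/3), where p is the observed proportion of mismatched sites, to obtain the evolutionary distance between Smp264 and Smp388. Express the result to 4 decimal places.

Differing sites — 7:T/C; 8:G/T; 10:C/A; 16:A/G; 18:C/A.
p = 5/18 = 0.277778.
d = −0.75 · ln(1 − (4/3)·0.277778) = −0.75 · ln(0.629629) = −0.75 · (-0.462625) = 0.3470.

0.3470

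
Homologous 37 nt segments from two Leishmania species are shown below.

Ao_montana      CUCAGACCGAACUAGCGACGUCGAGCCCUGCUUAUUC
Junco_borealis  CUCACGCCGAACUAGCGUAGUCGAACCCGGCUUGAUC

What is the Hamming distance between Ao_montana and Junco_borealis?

8

Differing sites — 5:G/C; 6:A/G; 18:A/U; 19:C/A; 25:G/A; 29:U/G; 34:A/G; 35:U/A.
That gives 8 mismatches out of 37 aligned sites, so the Hamming distance is 8.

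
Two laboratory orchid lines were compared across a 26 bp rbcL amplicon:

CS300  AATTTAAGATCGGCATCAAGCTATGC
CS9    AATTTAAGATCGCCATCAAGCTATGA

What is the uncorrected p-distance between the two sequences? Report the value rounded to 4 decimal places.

0.0769

Mismatches occur at site 13 (G↔C), site 26 (C↔A).
There are 2 differences over 26 sites, so p = 2/26 = 0.0769.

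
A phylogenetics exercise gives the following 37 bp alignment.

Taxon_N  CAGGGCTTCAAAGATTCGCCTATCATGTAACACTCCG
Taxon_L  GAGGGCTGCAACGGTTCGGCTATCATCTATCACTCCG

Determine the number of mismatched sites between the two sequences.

7

Mismatches occur at site 1 (C→G), site 8 (T→G), site 12 (A→C), site 14 (A→G), site 19 (C→G), site 27 (G→C), site 30 (A→T).
That gives 7 mismatches out of 37 aligned sites, so the Hamming distance is 7.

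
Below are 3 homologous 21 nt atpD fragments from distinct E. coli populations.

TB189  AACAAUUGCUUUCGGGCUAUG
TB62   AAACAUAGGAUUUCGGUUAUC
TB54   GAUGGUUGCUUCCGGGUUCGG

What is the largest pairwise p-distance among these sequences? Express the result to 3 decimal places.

Pairwise Hamming distances:
  TB189 vs TB62: 9
  TB189 vs TB54: 8
  TB62 vs TB54: 13
The largest is 13 mismatches, between TB62 and TB54; p = 13/21 = 0.619.

0.619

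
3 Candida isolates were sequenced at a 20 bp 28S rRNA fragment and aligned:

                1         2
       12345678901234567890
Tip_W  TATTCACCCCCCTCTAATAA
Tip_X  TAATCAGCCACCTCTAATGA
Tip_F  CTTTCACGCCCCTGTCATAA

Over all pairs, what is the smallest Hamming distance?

Pairwise Hamming distances:
  Tip_W vs Tip_X: 4
  Tip_W vs Tip_F: 5
  Tip_X vs Tip_F: 9
The smallest is 4, between Tip_W and Tip_X.

4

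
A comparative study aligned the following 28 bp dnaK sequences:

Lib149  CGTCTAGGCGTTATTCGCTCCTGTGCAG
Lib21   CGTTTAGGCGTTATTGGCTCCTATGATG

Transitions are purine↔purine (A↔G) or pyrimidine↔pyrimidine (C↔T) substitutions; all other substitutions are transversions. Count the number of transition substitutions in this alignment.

2

Mismatches occur at site 4 (C→T, transition), site 16 (C→G, transversion), site 23 (G→A, transition), site 26 (C→A, transversion), site 27 (A→T, transversion).
Of the 5 differences, 2 transitions and 3 transversions, so the answer is 2.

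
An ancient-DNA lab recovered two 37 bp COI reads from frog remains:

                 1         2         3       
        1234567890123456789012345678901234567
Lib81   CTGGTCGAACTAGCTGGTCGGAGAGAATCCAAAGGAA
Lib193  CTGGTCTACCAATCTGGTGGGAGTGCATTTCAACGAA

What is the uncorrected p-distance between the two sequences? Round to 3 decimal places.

Mismatches occur at site 7 (G→T), site 9 (A→C), site 11 (T→A), site 13 (G→T), site 19 (C→G), site 24 (A→T), site 26 (A→C), site 29 (C→T), site 30 (C→T), site 31 (A→C), site 34 (G→C).
There are 11 differences over 37 sites, so p = 11/37 = 0.297.

0.297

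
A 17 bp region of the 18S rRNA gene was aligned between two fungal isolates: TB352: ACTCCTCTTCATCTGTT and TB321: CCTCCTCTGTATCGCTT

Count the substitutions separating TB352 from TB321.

Differing sites — 1:A/C; 9:T/G; 10:C/T; 14:T/G; 15:G/C.
That gives 5 mismatches out of 17 aligned sites, so the Hamming distance is 5.

5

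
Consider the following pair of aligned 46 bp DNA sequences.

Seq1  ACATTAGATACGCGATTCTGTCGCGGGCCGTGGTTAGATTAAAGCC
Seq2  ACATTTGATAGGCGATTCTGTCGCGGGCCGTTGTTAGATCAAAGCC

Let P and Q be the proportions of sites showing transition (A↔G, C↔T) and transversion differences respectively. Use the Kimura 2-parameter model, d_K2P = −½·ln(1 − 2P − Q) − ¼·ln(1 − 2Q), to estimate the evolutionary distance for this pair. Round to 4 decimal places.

0.0925

Mismatches occur at site 6 (A→T, transversion), site 11 (C→G, transversion), site 32 (G→T, transversion), site 40 (T→C, transition).
Of the 4 differences, 1 transition and 3 transversions over 46 sites: P = 1/46 = 0.021739, Q = 3/46 = 0.065217.
d = −0.5·ln(0.891305) − 0.25·ln(0.869566) = −0.5·(-0.115069) − 0.25·(-0.139761) = 0.0925.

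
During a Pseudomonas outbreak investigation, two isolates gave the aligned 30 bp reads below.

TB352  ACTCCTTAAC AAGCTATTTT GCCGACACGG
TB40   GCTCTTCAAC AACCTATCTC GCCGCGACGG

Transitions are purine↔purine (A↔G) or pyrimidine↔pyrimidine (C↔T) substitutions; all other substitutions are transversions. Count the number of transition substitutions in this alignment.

5

The sequences differ at positions 1 (A/G, transition), 5 (C/T, transition), 7 (T/C, transition), 13 (G/C, transversion), 18 (T/C, transition), 20 (T/C, transition), 25 (A/C, transversion), 26 (C/G, transversion).
Of the 8 differences, 5 transitions and 3 transversions, so the answer is 5.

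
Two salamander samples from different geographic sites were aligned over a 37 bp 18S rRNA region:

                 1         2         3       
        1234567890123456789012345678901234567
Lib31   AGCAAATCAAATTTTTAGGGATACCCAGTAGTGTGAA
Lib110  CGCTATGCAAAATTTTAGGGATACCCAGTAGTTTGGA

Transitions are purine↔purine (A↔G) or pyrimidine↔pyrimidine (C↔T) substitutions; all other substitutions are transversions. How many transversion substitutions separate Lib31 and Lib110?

6

Mismatches occur at site 1 (A→C, transversion), site 4 (A→T, transversion), site 6 (A→T, transversion), site 7 (T→G, transversion), site 12 (T→A, transversion), site 33 (G→T, transversion), site 36 (A→G, transition).
Of the 7 differences, 1 transition and 6 transversions, so the answer is 6.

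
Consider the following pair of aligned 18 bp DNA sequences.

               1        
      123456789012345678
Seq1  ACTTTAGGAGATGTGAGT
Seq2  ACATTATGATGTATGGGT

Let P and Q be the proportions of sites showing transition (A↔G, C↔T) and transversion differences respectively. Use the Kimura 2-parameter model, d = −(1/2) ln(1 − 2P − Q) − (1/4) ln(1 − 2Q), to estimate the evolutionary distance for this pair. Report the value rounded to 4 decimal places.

0.4479

Mismatches occur at site 3 (T/A, transversion), site 7 (G/T, transversion), site 10 (G/T, transversion), site 11 (A/G, transition), site 13 (G/A, transition), site 16 (A/G, transition).
Of the 6 differences, 3 transitions and 3 transversions over 18 sites: P = 3/18 = 0.166667, Q = 3/18 = 0.166667.
d = −0.5·ln(0.499999) − 0.25·ln(0.666666) = −0.5·(-0.693149) − 0.25·(-0.405466) = 0.4479.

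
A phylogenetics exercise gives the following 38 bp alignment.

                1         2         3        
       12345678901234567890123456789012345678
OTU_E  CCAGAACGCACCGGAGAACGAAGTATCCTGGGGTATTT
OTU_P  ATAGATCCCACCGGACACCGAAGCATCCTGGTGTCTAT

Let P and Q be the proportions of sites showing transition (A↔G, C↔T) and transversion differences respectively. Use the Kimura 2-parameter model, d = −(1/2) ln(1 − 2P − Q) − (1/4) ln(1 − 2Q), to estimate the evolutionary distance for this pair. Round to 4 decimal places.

0.3264

Mismatches occur at site 1 (C↔A, transversion), site 2 (C↔T, transition), site 6 (A↔T, transversion), site 8 (G↔C, transversion), site 16 (G↔C, transversion), site 18 (A↔C, transversion), site 24 (T↔C, transition), site 32 (G↔T, transversion), site 35 (A↔C, transversion), site 37 (T↔A, transversion).
Of the 10 differences, 2 transitions and 8 transversions over 38 sites: P = 2/38 = 0.052632, Q = 8/38 = 0.210526.
d = −0.5·ln(0.684210) − 0.25·ln(0.578948) = −0.5·(-0.379490) − 0.25·(-0.546543) = 0.3264.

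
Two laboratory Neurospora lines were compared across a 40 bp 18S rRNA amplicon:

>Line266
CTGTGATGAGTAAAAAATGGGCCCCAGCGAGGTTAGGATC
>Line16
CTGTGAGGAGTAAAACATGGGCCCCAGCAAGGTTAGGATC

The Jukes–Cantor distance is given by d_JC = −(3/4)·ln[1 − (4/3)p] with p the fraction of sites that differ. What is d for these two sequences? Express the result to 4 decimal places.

The sequences differ at positions 7 (T/G), 16 (A/C), 29 (G/A).
p = 3/40 = 0.075000.
d = −0.75 · ln(1 − (4/3)·0.075000) = −0.75 · ln(0.900000) = −0.75 · (-0.105361) = 0.0790.

0.0790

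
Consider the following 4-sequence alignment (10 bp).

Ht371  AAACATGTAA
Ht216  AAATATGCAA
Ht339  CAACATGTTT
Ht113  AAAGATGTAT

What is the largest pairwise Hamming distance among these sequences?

Pairwise Hamming distances:
  Ht371 vs Ht216: 2
  Ht371 vs Ht339: 3
  Ht371 vs Ht113: 2
  Ht216 vs Ht339: 5
  Ht216 vs Ht113: 3
  Ht339 vs Ht113: 3
The largest is 5, between Ht216 and Ht339.

5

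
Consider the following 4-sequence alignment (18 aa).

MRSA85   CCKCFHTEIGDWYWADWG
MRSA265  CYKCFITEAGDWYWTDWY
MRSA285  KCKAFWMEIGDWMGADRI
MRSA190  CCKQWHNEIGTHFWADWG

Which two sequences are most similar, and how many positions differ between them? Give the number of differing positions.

5

Pairwise Hamming distances:
  MRSA85 vs MRSA265: 5
  MRSA85 vs MRSA285: 8
  MRSA85 vs MRSA190: 6
  MRSA265 vs MRSA285: 11
  MRSA265 vs MRSA190: 11
  MRSA285 vs MRSA190: 11
The smallest is 5, between MRSA85 and MRSA265.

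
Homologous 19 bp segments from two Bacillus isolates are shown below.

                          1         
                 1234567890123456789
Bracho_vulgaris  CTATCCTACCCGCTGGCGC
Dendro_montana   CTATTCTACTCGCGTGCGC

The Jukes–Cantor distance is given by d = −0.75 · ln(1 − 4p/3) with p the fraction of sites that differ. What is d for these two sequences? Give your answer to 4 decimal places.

0.2471

Differing sites — 5:C/T; 10:C/T; 14:T/G; 15:G/T.
p = 4/19 = 0.210526.
d = −0.75 · ln(1 − (4/3)·0.210526) = −0.75 · ln(0.719299) = −0.75 · (-0.329478) = 0.2471.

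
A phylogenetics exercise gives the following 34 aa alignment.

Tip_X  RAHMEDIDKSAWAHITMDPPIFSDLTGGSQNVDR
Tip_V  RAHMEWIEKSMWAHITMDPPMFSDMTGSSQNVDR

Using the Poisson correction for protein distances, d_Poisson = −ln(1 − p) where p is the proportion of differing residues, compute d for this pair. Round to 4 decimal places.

The sequences differ at positions 6 (D/W), 8 (D/E), 11 (A/M), 21 (I/M), 25 (L/M), 28 (G/S).
p = 6/34 = 0.176471.
d = −ln(1 − 0.176471) = −ln(0.823529) = 0.1942.

0.1942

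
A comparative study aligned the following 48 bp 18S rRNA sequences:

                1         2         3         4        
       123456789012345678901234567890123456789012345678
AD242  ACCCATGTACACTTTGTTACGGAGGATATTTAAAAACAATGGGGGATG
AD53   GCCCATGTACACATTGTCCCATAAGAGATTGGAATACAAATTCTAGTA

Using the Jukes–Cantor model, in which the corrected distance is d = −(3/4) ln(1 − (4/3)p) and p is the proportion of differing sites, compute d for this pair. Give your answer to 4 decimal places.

Mismatches occur at site 1 (A↔G), site 13 (T↔A), site 18 (T↔C), site 19 (A↔C), site 21 (G↔A), site 22 (G↔T), site 24 (G↔A), site 27 (T↔G), site 31 (T↔G), site 32 (A↔G), site 35 (A↔T), site 40 (T↔A), site 41 (G↔T), site 42 (G↔T), site 43 (G↔C), site 44 (G↔T), site 45 (G↔A), site 46 (A↔G), site 48 (G↔A).
p = 19/48 = 0.395833.
d = −0.75 · ln(1 − (4/3)·0.395833) = −0.75 · ln(0.472223) = −0.75 · (-0.750304) = 0.5627.

0.5627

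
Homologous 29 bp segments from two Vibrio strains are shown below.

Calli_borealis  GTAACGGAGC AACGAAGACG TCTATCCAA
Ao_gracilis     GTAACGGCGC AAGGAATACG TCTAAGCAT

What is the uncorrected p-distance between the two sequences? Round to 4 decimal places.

0.2069

The sequences differ at positions 8 (A/C), 13 (C/G), 17 (G/T), 25 (T/A), 26 (C/G), 29 (A/T).
There are 6 differences over 29 sites, so p = 6/29 = 0.2069.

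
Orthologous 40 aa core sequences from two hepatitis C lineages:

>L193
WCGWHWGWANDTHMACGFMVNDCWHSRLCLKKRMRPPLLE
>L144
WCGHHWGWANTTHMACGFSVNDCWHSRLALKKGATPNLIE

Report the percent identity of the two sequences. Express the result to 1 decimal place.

77.5%

The sequences differ at positions 4 (W/H), 11 (D/T), 19 (M/S), 29 (C/A), 33 (R/G), 34 (M/A), 35 (R/T), 37 (P/N), 39 (L/I).
31 of the 40 sites match, so the percent identity is 31/40 × 100 = 77.5%.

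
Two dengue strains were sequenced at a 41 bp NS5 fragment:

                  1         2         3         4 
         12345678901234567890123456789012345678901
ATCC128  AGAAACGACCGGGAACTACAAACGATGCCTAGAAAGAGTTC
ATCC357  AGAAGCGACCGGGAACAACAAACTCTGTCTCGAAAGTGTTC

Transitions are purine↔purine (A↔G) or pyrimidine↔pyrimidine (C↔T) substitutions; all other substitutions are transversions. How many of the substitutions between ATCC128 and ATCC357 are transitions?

2

Differing sites — 5:A/G (Ti); 17:T/A (Tv); 24:G/T (Tv); 25:A/C (Tv); 28:C/T (Ti); 31:A/C (Tv); 37:A/T (Tv).
Of the 7 differences, 2 transitions and 5 transversions, so the answer is 2.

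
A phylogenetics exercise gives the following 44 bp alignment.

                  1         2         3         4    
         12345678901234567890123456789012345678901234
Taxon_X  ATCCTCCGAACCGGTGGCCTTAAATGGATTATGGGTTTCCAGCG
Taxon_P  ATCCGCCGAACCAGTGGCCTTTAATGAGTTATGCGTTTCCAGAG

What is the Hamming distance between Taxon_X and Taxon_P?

Mismatches occur at site 5 (T/G), site 13 (G/A), site 22 (A/T), site 27 (G/A), site 28 (A/G), site 34 (G/C), site 43 (C/A).
That gives 7 mismatches out of 44 aligned sites, so the Hamming distance is 7.

7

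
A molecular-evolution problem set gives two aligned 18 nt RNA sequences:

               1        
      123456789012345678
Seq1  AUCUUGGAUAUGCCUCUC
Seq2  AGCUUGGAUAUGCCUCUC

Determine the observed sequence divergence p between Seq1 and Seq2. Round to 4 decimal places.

Differing sites — 2:U/G.
There are 1 differences over 18 sites, so p = 1/18 = 0.0556.

0.0556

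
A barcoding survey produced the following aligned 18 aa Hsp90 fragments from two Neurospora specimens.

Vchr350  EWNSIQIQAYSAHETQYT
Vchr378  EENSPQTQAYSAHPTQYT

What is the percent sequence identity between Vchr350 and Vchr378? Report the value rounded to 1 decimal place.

77.8%

Differing sites — 2:W/E; 5:I/P; 7:I/T; 14:E/P.
14 of the 18 sites match, so the percent identity is 14/18 × 100 = 77.8%.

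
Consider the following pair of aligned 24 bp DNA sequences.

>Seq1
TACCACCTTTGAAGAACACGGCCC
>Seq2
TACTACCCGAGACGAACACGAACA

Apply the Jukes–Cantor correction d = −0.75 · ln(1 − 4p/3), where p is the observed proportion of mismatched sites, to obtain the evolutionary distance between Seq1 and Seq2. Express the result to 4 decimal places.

0.4408

The sequences differ at positions 4 (C/T), 8 (T/C), 9 (T/G), 10 (T/A), 13 (A/C), 21 (G/A), 22 (C/A), 24 (C/A).
p = 8/24 = 0.333333.
d = −0.75 · ln(1 − (4/3)·0.333333) = −0.75 · ln(0.555556) = −0.75 · (-0.587786) = 0.4408.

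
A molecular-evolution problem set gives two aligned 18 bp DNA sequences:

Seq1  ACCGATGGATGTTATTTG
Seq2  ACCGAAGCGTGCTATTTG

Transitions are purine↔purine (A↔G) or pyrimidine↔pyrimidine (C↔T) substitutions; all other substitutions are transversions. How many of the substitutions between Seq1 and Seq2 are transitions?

2

Mismatches occur at site 6 (T/A, transversion), site 8 (G/C, transversion), site 9 (A/G, transition), site 12 (T/C, transition).
Of the 4 differences, 2 transitions and 2 transversions, so the answer is 2.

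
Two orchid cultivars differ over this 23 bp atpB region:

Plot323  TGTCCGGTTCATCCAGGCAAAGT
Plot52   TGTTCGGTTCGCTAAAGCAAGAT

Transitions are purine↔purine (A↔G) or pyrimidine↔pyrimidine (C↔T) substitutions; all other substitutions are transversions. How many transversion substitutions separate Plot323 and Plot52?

1

Differing sites — 4:C/T (Ti); 11:A/G (Ti); 12:T/C (Ti); 13:C/T (Ti); 14:C/A (Tv); 16:G/A (Ti); 21:A/G (Ti); 22:G/A (Ti).
Of the 8 differences, 7 transitions and 1 transversion, so the answer is 1.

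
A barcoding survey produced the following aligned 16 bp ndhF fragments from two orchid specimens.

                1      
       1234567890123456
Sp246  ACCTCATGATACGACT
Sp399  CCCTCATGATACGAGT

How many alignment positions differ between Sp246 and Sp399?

2

Mismatches occur at site 1 (A↔C), site 15 (C↔G).
That gives 2 mismatches out of 16 aligned sites, so the Hamming distance is 2.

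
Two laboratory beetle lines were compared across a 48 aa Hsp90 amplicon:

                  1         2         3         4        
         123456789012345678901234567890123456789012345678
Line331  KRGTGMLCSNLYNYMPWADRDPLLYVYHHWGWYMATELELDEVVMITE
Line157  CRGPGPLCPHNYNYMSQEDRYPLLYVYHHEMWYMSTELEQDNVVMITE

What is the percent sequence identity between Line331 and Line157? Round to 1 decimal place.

68.8%

Differing sites — 1:K/C; 4:T/P; 6:M/P; 9:S/P; 10:N/H; 11:L/N; 16:P/S; 17:W/Q; 18:A/E; 21:D/Y; 30:W/E; 31:G/M; 35:A/S; 40:L/Q; 42:E/N.
33 of the 48 sites match, so the percent identity is 33/48 × 100 = 68.8%.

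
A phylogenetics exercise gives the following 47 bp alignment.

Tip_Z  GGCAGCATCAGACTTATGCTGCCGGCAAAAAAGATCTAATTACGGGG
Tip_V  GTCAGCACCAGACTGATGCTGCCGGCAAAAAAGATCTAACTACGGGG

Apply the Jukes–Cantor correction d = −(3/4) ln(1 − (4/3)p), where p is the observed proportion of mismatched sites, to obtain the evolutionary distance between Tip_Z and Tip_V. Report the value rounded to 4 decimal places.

The sequences differ at positions 2 (G/T), 8 (T/C), 15 (T/G), 40 (T/C).
p = 4/47 = 0.085106.
d = −0.75 · ln(1 − (4/3)·0.085106) = −0.75 · ln(0.886525) = −0.75 · (-0.120446) = 0.0903.

0.0903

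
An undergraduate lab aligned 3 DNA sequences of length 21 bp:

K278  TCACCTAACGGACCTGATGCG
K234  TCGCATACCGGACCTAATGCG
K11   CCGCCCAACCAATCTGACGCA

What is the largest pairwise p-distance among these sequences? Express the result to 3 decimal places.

0.476

Pairwise Hamming distances:
  K278 vs K234: 4
  K278 vs K11: 8
  K234 vs K11: 10
The largest is 10 mismatches, between K234 and K11; p = 10/21 = 0.476.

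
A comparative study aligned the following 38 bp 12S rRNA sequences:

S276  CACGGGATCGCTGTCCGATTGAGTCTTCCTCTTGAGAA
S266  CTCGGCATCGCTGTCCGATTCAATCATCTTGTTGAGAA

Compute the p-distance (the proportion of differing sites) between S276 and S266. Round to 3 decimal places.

0.184

The sequences differ at positions 2 (A/T), 6 (G/C), 21 (G/C), 23 (G/A), 26 (T/A), 29 (C/T), 31 (C/G).
There are 7 differences over 38 sites, so p = 7/38 = 0.184.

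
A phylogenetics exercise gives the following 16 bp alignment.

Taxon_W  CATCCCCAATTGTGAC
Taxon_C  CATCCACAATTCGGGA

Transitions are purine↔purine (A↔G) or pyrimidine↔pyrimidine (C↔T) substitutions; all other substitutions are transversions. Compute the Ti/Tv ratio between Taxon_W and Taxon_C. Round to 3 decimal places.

Differing sites — 6:C/A (Tv); 12:G/C (Tv); 13:T/G (Tv); 15:A/G (Ti); 16:C/A (Tv).
Of the 5 differences, 1 transition and 4 transversions, so Ti/Tv = 1/4 = 0.250.

0.250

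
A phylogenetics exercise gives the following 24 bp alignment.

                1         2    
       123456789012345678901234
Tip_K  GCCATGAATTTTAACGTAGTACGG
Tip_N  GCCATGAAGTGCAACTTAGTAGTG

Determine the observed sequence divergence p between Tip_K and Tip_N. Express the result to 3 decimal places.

Mismatches occur at site 9 (T/G), site 11 (T/G), site 12 (T/C), site 16 (G/T), site 22 (C/G), site 23 (G/T).
There are 6 differences over 24 sites, so p = 6/24 = 0.250.

0.250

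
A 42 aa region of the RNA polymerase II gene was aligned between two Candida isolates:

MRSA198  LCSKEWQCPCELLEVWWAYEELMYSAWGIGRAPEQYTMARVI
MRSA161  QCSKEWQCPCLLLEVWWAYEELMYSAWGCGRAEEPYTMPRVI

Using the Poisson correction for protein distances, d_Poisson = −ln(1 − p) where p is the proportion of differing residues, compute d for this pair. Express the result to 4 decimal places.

Mismatches occur at site 1 (L→Q), site 11 (E→L), site 29 (I→C), site 33 (P→E), site 35 (Q→P), site 39 (A→P).
p = 6/42 = 0.142857.
d = −ln(1 − 0.142857) = −ln(0.857143) = 0.1542.

0.1542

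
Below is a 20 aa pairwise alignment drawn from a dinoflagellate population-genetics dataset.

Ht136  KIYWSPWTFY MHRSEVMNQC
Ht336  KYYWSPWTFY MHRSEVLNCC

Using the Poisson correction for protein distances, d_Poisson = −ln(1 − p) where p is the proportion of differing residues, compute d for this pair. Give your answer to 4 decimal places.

0.1625

Mismatches occur at site 2 (I→Y), site 17 (M→L), site 19 (Q→C).
p = 3/20 = 0.150000.
d = −ln(1 − 0.150000) = −ln(0.850000) = 0.1625.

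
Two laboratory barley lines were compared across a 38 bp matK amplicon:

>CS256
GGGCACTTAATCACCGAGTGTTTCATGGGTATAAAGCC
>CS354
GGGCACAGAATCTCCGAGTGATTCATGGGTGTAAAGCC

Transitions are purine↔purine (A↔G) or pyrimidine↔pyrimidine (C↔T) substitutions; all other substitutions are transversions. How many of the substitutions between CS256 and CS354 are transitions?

Differing sites — 7:T/A (Tv); 8:T/G (Tv); 13:A/T (Tv); 21:T/A (Tv); 31:A/G (Ti).
Of the 5 differences, 1 transition and 4 transversions, so the answer is 1.

1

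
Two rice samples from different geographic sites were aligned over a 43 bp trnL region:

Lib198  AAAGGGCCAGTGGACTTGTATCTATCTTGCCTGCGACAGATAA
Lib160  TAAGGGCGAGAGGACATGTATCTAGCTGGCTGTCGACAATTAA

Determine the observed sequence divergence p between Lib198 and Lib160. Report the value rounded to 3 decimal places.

0.256

Differing sites — 1:A/T; 8:C/G; 11:T/A; 16:T/A; 25:T/G; 28:T/G; 31:C/T; 32:T/G; 33:G/T; 39:G/A; 40:A/T.
There are 11 differences over 43 sites, so p = 11/43 = 0.256.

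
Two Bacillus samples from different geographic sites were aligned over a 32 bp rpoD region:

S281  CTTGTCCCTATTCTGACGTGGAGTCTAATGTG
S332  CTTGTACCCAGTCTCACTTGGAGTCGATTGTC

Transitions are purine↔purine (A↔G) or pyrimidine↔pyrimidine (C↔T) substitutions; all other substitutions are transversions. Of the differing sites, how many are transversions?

The sequences differ at positions 6 (C/A, transversion), 9 (T/C, transition), 11 (T/G, transversion), 15 (G/C, transversion), 18 (G/T, transversion), 26 (T/G, transversion), 28 (A/T, transversion), 32 (G/C, transversion).
Of the 8 differences, 1 transition and 7 transversions, so the answer is 7.

7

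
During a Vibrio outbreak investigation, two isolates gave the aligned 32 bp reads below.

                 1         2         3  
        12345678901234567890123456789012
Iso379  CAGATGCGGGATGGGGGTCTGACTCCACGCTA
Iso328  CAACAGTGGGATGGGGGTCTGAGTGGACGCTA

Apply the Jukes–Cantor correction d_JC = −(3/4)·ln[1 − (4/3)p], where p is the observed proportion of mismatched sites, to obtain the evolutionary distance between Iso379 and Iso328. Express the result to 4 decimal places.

Differing sites — 3:G/A; 4:A/C; 5:T/A; 7:C/T; 23:C/G; 25:C/G; 26:C/G.
p = 7/32 = 0.218750.
d = −0.75 · ln(1 − (4/3)·0.218750) = −0.75 · ln(0.708333) = −0.75 · (-0.344841) = 0.2586.

0.2586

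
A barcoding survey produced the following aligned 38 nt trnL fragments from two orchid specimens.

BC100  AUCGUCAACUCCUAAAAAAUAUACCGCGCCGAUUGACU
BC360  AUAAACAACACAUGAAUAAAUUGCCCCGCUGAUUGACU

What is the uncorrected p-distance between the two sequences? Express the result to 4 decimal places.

0.3158

Differing sites — 3:C/A; 4:G/A; 5:U/A; 10:U/A; 12:C/A; 14:A/G; 17:A/U; 20:U/A; 21:A/U; 23:A/G; 26:G/C; 30:C/U.
There are 12 differences over 38 sites, so p = 12/38 = 0.3158.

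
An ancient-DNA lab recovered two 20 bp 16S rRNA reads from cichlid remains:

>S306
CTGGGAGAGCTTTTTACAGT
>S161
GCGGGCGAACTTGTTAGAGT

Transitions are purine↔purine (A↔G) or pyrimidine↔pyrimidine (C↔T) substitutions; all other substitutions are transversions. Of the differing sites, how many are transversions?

Differing sites — 1:C/G (Tv); 2:T/C (Ti); 6:A/C (Tv); 9:G/A (Ti); 13:T/G (Tv); 17:C/G (Tv).
Of the 6 differences, 2 transitions and 4 transversions, so the answer is 4.

4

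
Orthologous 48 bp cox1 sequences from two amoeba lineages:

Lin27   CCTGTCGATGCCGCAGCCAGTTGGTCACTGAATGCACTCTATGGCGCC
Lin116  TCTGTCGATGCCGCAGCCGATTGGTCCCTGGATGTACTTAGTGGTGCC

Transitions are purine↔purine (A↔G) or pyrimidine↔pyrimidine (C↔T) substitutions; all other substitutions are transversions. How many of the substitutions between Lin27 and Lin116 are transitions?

8

Mismatches occur at site 1 (C↔T, transition), site 19 (A↔G, transition), site 20 (G↔A, transition), site 27 (A↔C, transversion), site 31 (A↔G, transition), site 35 (C↔T, transition), site 39 (C↔T, transition), site 40 (T↔A, transversion), site 41 (A↔G, transition), site 45 (C↔T, transition).
Of the 10 differences, 8 transitions and 2 transversions, so the answer is 8.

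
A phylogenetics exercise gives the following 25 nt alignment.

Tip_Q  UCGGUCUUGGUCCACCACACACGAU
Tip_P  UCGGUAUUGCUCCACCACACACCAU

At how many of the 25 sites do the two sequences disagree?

3

Differing sites — 6:C/A; 10:G/C; 23:G/C.
That gives 3 mismatches out of 25 aligned sites, so the Hamming distance is 3.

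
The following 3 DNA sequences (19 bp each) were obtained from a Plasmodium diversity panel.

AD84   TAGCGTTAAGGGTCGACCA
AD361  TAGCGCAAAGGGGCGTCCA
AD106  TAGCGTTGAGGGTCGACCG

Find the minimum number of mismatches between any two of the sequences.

2

Pairwise Hamming distances:
  AD84 vs AD361: 4
  AD84 vs AD106: 2
  AD361 vs AD106: 6
The smallest is 2, between AD84 and AD106.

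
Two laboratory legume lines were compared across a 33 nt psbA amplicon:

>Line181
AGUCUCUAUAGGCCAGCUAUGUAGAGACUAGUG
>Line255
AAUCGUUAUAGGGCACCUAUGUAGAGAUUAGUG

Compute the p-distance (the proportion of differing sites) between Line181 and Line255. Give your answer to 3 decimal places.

0.182

The sequences differ at positions 2 (G/A), 5 (U/G), 6 (C/U), 13 (C/G), 16 (G/C), 28 (C/U).
There are 6 differences over 33 sites, so p = 6/33 = 0.182.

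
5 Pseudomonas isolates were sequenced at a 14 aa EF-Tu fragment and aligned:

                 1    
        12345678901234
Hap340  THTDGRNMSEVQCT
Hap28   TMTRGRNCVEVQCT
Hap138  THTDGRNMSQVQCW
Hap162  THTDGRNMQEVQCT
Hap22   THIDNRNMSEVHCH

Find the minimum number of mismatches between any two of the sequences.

Pairwise Hamming distances:
  Hap340 vs Hap28: 4
  Hap340 vs Hap138: 2
  Hap340 vs Hap162: 1
  Hap340 vs Hap22: 4
  Hap28 vs Hap138: 6
  Hap28 vs Hap162: 4
  Hap28 vs Hap22: 8
  Hap138 vs Hap162: 3
  Hap138 vs Hap22: 5
  Hap162 vs Hap22: 5
The smallest is 1, between Hap340 and Hap162.

1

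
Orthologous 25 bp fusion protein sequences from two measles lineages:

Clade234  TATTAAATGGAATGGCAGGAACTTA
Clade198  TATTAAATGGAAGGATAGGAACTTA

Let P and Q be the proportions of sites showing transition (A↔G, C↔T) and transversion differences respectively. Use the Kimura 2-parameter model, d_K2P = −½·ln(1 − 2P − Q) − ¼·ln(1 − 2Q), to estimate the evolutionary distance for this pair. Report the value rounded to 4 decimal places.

0.1324

Mismatches occur at site 13 (T↔G, transversion), site 15 (G↔A, transition), site 16 (C↔T, transition).
Of the 3 differences, 2 transitions and 1 transversion over 25 sites: P = 2/25 = 0.080000, Q = 1/25 = 0.040000.
d = −0.5·ln(0.800000) − 0.25·ln(0.920000) = −0.5·(-0.223144) − 0.25·(-0.083382) = 0.1324.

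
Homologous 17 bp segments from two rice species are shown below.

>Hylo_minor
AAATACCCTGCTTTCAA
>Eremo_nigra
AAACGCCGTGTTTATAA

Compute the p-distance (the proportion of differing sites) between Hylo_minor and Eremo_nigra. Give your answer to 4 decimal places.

0.3529

Differing sites — 4:T/C; 5:A/G; 8:C/G; 11:C/T; 14:T/A; 15:C/T.
There are 6 differences over 17 sites, so p = 6/17 = 0.3529.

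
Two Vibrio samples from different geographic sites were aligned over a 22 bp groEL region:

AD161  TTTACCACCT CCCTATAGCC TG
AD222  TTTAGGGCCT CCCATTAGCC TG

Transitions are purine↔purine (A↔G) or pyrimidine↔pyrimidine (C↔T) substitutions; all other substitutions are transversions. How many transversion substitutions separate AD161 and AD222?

4

The sequences differ at positions 5 (C/G, transversion), 6 (C/G, transversion), 7 (A/G, transition), 14 (T/A, transversion), 15 (A/T, transversion).
Of the 5 differences, 1 transition and 4 transversions, so the answer is 4.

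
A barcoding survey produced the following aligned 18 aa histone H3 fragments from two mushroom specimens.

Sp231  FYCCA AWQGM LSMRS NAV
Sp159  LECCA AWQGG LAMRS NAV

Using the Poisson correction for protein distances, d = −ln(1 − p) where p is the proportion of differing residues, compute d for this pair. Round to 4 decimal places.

Mismatches occur at site 1 (F↔L), site 2 (Y↔E), site 10 (M↔G), site 12 (S↔A).
p = 4/18 = 0.222222.
d = −ln(1 − 0.222222) = −ln(0.777778) = 0.2513.

0.2513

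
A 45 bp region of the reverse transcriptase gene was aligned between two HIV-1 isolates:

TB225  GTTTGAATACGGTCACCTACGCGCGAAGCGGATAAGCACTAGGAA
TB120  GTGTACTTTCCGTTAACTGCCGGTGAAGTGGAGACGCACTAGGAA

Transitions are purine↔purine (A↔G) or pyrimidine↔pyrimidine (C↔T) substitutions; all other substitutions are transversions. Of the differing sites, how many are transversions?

10

Mismatches occur at site 3 (T↔G, transversion), site 5 (G↔A, transition), site 6 (A↔C, transversion), site 7 (A↔T, transversion), site 9 (A↔T, transversion), site 11 (G↔C, transversion), site 14 (C↔T, transition), site 16 (C↔A, transversion), site 19 (A↔G, transition), site 21 (G↔C, transversion), site 22 (C↔G, transversion), site 24 (C↔T, transition), site 29 (C↔T, transition), site 33 (T↔G, transversion), site 35 (A↔C, transversion).
Of the 15 differences, 5 transitions and 10 transversions, so the answer is 10.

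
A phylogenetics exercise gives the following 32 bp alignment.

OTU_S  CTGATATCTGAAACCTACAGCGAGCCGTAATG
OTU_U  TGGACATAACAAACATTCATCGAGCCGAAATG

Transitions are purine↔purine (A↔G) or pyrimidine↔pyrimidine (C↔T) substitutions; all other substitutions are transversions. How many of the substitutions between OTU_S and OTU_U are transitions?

The sequences differ at positions 1 (C/T, transition), 2 (T/G, transversion), 5 (T/C, transition), 8 (C/A, transversion), 9 (T/A, transversion), 10 (G/C, transversion), 15 (C/A, transversion), 17 (A/T, transversion), 20 (G/T, transversion), 28 (T/A, transversion).
Of the 10 differences, 2 transitions and 8 transversions, so the answer is 2.

2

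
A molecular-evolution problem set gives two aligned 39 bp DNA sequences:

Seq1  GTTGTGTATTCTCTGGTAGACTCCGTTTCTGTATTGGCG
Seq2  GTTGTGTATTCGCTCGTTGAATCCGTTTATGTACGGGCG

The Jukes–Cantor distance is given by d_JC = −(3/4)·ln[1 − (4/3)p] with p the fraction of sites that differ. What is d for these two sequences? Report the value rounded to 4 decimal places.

Mismatches occur at site 12 (T/G), site 15 (G/C), site 18 (A/T), site 21 (C/A), site 29 (C/A), site 34 (T/C), site 35 (T/G).
p = 7/39 = 0.179487.
d = −0.75 · ln(1 − (4/3)·0.179487) = −0.75 · ln(0.760684) = −0.75 · (-0.273537) = 0.2052.

0.2052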